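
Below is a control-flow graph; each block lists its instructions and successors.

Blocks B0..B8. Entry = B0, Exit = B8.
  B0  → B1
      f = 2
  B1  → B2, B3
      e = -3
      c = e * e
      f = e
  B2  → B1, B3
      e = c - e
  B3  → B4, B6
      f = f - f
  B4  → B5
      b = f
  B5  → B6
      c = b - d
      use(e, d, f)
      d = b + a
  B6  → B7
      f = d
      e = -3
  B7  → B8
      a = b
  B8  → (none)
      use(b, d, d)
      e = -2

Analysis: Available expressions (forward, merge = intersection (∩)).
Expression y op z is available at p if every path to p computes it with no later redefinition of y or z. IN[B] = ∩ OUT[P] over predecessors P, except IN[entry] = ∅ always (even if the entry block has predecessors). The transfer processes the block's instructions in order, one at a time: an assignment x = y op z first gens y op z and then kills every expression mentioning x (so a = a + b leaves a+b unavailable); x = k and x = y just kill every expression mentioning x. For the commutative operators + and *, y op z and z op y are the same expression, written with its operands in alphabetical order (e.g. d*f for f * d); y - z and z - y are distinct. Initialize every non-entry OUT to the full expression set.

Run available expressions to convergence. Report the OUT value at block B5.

Answer: {a+b}

Derivation:
Fixpoint table:
  B0:   IN={}   OUT={}
  B1:   IN={}   OUT={e*e}
  B2:   IN={e*e}   OUT={}
  B3:   IN={}   OUT={}
  B4:   IN={}   OUT={}
  B5:   IN={}   OUT={a+b}
  B6:   IN={}   OUT={}
  B7:   IN={}   OUT={}
  B8:   IN={}   OUT={}

Merge at B5: IN[B5] = OUT[B4] = {}
Applying B5's transfer function to that IN value gives OUT[B5] (row B5 above).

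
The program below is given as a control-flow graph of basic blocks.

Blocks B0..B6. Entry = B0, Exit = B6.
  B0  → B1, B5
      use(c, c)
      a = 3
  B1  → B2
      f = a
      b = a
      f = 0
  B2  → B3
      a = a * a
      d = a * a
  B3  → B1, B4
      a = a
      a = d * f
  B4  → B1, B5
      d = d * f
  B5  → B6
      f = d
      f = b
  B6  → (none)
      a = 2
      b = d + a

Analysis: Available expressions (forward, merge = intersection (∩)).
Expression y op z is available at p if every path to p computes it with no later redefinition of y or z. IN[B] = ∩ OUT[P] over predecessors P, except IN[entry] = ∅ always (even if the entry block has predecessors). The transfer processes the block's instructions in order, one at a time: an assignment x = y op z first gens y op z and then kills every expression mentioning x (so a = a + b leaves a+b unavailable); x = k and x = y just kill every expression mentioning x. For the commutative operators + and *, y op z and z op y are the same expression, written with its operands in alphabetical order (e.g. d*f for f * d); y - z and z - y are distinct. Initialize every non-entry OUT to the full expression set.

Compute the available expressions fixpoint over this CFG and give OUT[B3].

Answer: {d*f}

Derivation:
Fixpoint table:
  B0:  IN={}  OUT={}
  B1:  IN={}  OUT={}
  B2:  IN={}  OUT={a*a}
  B3:  IN={a*a}  OUT={d*f}
  B4:  IN={d*f}  OUT={}
  B5:  IN={}  OUT={}
  B6:  IN={}  OUT={a+d}

Merge at B3: IN[B3] = OUT[B2] = {a*a}
Applying B3's transfer function to that IN value gives OUT[B3] (row B3 above).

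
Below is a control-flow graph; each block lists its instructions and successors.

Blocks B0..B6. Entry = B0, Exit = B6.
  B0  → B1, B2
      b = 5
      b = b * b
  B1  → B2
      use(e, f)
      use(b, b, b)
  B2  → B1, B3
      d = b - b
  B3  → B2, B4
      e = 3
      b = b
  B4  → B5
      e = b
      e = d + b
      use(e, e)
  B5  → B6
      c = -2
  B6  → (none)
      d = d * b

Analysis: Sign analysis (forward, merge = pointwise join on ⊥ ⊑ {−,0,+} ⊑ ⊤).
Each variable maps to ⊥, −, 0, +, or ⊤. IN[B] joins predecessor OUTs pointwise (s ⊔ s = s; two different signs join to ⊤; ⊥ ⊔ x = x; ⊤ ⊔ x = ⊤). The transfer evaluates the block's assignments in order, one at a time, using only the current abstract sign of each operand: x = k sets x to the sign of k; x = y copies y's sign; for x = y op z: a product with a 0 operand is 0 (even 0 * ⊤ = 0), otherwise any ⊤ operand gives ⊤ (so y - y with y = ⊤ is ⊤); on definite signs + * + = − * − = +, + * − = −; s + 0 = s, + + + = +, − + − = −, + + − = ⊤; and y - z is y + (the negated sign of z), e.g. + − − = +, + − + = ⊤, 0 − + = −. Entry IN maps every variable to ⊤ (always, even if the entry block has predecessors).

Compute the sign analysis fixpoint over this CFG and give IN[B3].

Answer: {a: ⊤, b: +, c: ⊤, d: ⊤, e: ⊤, f: ⊤}

Derivation:
Per-block solution:
  B0:   IN=(all ⊤)   OUT={b:+; rest ⊤}
  B1:   IN={b:+; rest ⊤}   OUT={b:+; rest ⊤}
  B2:   IN={b:+; rest ⊤}   OUT={b:+; rest ⊤}
  B3:   IN={b:+; rest ⊤}   OUT={b:+, e:+; rest ⊤}
  B4:   IN={b:+, e:+; rest ⊤}   OUT={b:+; rest ⊤}
  B5:   IN={b:+; rest ⊤}   OUT={b:+, c:-; rest ⊤}
  B6:   IN={b:+, c:-; rest ⊤}   OUT={b:+, c:-; rest ⊤}

Merge at B3: IN[B3] = OUT[B2] = {a: ⊤, b: +, c: ⊤, d: ⊤, e: ⊤, f: ⊤}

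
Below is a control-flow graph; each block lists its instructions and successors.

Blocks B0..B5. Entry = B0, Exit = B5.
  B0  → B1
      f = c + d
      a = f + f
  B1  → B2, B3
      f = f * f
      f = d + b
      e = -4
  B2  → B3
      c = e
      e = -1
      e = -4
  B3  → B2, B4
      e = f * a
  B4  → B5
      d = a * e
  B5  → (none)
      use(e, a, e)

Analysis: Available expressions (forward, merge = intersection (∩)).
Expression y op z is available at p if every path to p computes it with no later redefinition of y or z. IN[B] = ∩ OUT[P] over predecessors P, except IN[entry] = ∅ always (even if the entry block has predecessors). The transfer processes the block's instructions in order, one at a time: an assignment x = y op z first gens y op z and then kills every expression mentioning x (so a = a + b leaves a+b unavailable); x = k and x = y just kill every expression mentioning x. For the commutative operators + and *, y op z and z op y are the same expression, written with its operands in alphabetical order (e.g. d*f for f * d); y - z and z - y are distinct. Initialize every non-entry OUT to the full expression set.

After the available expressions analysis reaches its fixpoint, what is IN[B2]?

Per-block solution:
  B0:  IN={}  OUT={c+d, f+f}
  B1:  IN={c+d, f+f}  OUT={b+d, c+d}
  B2:  IN={b+d}  OUT={b+d}
  B3:  IN={b+d}  OUT={a*f, b+d}
  B4:  IN={a*f, b+d}  OUT={a*e, a*f}
  B5:  IN={a*e, a*f}  OUT={a*e, a*f}

Merge at B2: IN[B2] = OUT[B1] ∩ OUT[B3] = {b+d}

Answer: {b+d}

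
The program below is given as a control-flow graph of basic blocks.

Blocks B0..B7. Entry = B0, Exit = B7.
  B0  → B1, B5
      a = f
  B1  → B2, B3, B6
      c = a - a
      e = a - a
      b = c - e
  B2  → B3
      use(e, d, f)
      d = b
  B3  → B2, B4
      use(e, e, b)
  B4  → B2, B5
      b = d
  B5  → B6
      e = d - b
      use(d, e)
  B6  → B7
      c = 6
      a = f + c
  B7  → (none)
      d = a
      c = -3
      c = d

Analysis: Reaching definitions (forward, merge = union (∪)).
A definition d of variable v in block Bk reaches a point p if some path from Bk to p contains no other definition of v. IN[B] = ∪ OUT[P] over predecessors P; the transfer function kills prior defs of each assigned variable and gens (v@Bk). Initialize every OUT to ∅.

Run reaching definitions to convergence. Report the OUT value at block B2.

Answer: {a@B0, b@B1, b@B4, c@B1, d@B2, e@B1}

Working:
Fixpoint table:
  B0:  IN={}  OUT={a@B0}
  B1:  IN={a@B0}  OUT={a@B0, b@B1, c@B1, e@B1}
  B2:  IN={a@B0, b@B1, b@B4, c@B1, d@B2, e@B1}  OUT={a@B0, b@B1, b@B4, c@B1, d@B2, e@B1}
  B3:  IN={a@B0, b@B1, b@B4, c@B1, d@B2, e@B1}  OUT={a@B0, b@B1, b@B4, c@B1, d@B2, e@B1}
  B4:  IN={a@B0, b@B1, b@B4, c@B1, d@B2, e@B1}  OUT={a@B0, b@B4, c@B1, d@B2, e@B1}
  B5:  IN={a@B0, b@B4, c@B1, d@B2, e@B1}  OUT={a@B0, b@B4, c@B1, d@B2, e@B5}
  B6:  IN={a@B0, b@B1, b@B4, c@B1, d@B2, e@B1, e@B5}  OUT={a@B6, b@B1, b@B4, c@B6, d@B2, e@B1, e@B5}
  B7:  IN={a@B6, b@B1, b@B4, c@B6, d@B2, e@B1, e@B5}  OUT={a@B6, b@B1, b@B4, c@B7, d@B7, e@B1, e@B5}

Merge at B2: IN[B2] = OUT[B1] ⊔ OUT[B3] ⊔ OUT[B4] = {a@B0, b@B1, b@B4, c@B1, d@B2, e@B1}
Applying B2's transfer function to that IN value gives OUT[B2] (row B2 above).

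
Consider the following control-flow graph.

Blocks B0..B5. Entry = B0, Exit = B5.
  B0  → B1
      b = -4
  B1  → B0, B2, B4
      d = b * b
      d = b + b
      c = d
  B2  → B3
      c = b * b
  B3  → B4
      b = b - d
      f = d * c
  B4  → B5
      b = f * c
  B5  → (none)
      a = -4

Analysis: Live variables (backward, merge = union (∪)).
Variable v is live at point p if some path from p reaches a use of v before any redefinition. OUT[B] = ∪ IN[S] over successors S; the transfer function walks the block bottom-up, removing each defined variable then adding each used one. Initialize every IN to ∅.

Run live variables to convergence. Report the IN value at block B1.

Answer: {b, f}

Trace:
Fixpoint table:
  B0:  IN={f}  OUT={b, f}
  B1:  IN={b, f}  OUT={b, c, d, f}
  B2:  IN={b, d}  OUT={b, c, d}
  B3:  IN={b, c, d}  OUT={c, f}
  B4:  IN={c, f}  OUT={}
  B5:  IN={}  OUT={}

Merge at B1: OUT[B1] = IN[B0] ⊔ IN[B2] ⊔ IN[B4] = {b, c, d, f}
Applying B1's transfer function to that OUT value gives IN[B1] (row B1 above).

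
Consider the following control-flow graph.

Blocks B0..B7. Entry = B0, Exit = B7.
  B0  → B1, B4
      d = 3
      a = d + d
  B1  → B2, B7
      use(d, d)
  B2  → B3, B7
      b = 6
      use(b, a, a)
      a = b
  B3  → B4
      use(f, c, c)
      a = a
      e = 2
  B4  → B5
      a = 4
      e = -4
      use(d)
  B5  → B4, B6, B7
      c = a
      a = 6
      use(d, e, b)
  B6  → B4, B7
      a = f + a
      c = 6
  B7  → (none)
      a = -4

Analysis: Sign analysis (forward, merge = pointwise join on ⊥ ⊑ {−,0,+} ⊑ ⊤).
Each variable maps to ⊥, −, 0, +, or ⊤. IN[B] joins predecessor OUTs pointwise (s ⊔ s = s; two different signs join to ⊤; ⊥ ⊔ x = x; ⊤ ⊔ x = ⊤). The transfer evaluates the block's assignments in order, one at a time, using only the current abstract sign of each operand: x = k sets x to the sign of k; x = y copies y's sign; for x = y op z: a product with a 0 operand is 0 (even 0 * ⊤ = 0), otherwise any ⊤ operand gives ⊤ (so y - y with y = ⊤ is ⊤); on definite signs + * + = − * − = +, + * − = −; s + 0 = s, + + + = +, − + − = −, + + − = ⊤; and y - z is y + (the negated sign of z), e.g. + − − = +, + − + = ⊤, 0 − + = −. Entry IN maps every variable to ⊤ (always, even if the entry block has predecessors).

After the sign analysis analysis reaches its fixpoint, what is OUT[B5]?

Per-block solution:
  B0:  IN=(all ⊤)  OUT={a:+, d:+; rest ⊤}
  B1:  IN={a:+, d:+; rest ⊤}  OUT={a:+, d:+; rest ⊤}
  B2:  IN={a:+, d:+; rest ⊤}  OUT={a:+, b:+, d:+; rest ⊤}
  B3:  IN={a:+, b:+, d:+; rest ⊤}  OUT={a:+, b:+, d:+, e:+; rest ⊤}
  B4:  IN={d:+; rest ⊤}  OUT={a:+, d:+, e:-; rest ⊤}
  B5:  IN={a:+, d:+, e:-; rest ⊤}  OUT={a:+, c:+, d:+, e:-; rest ⊤}
  B6:  IN={a:+, c:+, d:+, e:-; rest ⊤}  OUT={c:+, d:+, e:-; rest ⊤}
  B7:  IN={d:+; rest ⊤}  OUT={a:-, d:+; rest ⊤}

Merge at B5: IN[B5] = OUT[B4] = {a: +, b: ⊤, c: ⊤, d: +, e: -, f: ⊤}
Applying B5's transfer function to that IN value gives OUT[B5] (row B5 above).

Answer: {a: +, b: ⊤, c: +, d: +, e: -, f: ⊤}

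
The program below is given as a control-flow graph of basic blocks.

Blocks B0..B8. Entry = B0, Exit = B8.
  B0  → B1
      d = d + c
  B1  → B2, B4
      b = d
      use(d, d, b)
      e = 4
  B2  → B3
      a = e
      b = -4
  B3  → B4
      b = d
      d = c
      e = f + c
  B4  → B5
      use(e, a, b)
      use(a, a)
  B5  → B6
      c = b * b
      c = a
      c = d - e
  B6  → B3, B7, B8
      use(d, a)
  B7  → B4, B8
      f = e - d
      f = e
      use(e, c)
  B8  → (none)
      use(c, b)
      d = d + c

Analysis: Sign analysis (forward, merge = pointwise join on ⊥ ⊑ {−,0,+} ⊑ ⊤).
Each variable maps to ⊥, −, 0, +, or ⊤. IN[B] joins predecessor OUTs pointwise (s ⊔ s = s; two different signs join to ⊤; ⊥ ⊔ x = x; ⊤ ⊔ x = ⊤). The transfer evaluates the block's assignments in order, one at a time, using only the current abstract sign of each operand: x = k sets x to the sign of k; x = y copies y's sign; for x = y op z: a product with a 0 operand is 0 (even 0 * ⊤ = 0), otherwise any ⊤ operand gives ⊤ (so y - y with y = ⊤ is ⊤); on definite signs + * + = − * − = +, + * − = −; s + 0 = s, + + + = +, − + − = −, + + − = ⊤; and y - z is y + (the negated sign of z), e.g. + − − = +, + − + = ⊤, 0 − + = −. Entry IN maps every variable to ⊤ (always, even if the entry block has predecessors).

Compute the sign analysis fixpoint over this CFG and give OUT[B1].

Answer: {a: ⊤, b: ⊤, c: ⊤, d: ⊤, e: +, f: ⊤}

Trace:
Fixpoint table:
  B0:   IN=(all ⊤)   OUT=(all ⊤)
  B1:   IN=(all ⊤)   OUT={e:+; rest ⊤}
  B2:   IN={e:+; rest ⊤}   OUT={a:+, b:-, e:+; rest ⊤}
  B3:   IN=(all ⊤)   OUT=(all ⊤)
  B4:   IN=(all ⊤)   OUT=(all ⊤)
  B5:   IN=(all ⊤)   OUT=(all ⊤)
  B6:   IN=(all ⊤)   OUT=(all ⊤)
  B7:   IN=(all ⊤)   OUT=(all ⊤)
  B8:   IN=(all ⊤)   OUT=(all ⊤)

Merge at B1: IN[B1] = OUT[B0] = {a: ⊤, b: ⊤, c: ⊤, d: ⊤, e: ⊤, f: ⊤}
Applying B1's transfer function to that IN value gives OUT[B1] (row B1 above).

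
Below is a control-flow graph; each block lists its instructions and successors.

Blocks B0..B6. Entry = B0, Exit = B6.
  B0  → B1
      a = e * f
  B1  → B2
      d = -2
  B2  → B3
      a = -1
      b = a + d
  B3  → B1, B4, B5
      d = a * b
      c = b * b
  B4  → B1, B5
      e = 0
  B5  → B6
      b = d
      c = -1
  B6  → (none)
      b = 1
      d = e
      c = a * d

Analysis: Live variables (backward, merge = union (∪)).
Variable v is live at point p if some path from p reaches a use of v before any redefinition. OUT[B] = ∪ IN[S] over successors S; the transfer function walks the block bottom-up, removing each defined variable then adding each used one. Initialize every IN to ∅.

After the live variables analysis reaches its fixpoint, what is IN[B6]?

Answer: {a, e}

Trace:
Converged values:
  B0:  IN={e, f}  OUT={e}
  B1:  IN={e}  OUT={d, e}
  B2:  IN={d, e}  OUT={a, b, e}
  B3:  IN={a, b, e}  OUT={a, d, e}
  B4:  IN={a, d}  OUT={a, d, e}
  B5:  IN={a, d, e}  OUT={a, e}
  B6:  IN={a, e}  OUT={}

B6 is the boundary node: OUT[B6] = {}
Applying B6's transfer function to that OUT value gives IN[B6] (row B6 above).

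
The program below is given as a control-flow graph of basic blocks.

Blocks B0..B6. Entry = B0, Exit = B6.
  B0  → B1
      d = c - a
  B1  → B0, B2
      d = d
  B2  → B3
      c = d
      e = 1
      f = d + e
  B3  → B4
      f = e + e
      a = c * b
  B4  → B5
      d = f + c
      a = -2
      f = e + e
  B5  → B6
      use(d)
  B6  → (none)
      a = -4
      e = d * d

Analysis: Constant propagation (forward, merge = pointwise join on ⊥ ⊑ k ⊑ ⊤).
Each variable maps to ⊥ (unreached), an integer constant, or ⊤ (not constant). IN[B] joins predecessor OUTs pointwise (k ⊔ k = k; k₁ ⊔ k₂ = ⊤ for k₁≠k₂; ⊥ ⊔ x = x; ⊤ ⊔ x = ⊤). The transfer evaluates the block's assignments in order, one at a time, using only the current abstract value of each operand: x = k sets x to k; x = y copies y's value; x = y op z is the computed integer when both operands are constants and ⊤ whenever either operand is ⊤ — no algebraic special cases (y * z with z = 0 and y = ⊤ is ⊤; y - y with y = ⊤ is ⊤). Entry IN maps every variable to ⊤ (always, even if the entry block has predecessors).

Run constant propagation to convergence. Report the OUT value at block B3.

Answer: {a: ⊤, b: ⊤, c: ⊤, d: ⊤, e: 1, f: 2}

Trace:
Per-block solution:
  B0:  IN=(all ⊤)  OUT=(all ⊤)
  B1:  IN=(all ⊤)  OUT=(all ⊤)
  B2:  IN=(all ⊤)  OUT={e:1; rest ⊤}
  B3:  IN={e:1; rest ⊤}  OUT={e:1, f:2; rest ⊤}
  B4:  IN={e:1, f:2; rest ⊤}  OUT={a:-2, e:1, f:2; rest ⊤}
  B5:  IN={a:-2, e:1, f:2; rest ⊤}  OUT={a:-2, e:1, f:2; rest ⊤}
  B6:  IN={a:-2, e:1, f:2; rest ⊤}  OUT={a:-4, f:2; rest ⊤}

Merge at B3: IN[B3] = OUT[B2] = {a: ⊤, b: ⊤, c: ⊤, d: ⊤, e: 1, f: ⊤}
Applying B3's transfer function to that IN value gives OUT[B3] (row B3 above).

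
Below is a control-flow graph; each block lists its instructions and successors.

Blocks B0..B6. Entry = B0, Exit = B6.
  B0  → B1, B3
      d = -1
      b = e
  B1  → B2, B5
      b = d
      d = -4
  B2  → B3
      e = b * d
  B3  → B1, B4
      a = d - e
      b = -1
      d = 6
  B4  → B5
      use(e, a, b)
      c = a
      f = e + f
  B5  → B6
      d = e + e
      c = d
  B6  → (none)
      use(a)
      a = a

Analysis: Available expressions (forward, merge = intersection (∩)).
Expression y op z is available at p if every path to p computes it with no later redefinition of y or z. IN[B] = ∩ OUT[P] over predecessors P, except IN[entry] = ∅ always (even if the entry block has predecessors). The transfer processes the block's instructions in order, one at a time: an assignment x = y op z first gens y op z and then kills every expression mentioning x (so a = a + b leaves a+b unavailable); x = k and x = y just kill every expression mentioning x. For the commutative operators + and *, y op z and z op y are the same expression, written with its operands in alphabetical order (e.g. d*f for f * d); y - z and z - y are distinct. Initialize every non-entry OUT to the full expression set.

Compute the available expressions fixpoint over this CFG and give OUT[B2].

Answer: {b*d}

Working:
Fixpoint table:
  B0:   IN={}   OUT={}
  B1:   IN={}   OUT={}
  B2:   IN={}   OUT={b*d}
  B3:   IN={}   OUT={}
  B4:   IN={}   OUT={}
  B5:   IN={}   OUT={e+e}
  B6:   IN={e+e}   OUT={e+e}

Merge at B2: IN[B2] = OUT[B1] = {}
Applying B2's transfer function to that IN value gives OUT[B2] (row B2 above).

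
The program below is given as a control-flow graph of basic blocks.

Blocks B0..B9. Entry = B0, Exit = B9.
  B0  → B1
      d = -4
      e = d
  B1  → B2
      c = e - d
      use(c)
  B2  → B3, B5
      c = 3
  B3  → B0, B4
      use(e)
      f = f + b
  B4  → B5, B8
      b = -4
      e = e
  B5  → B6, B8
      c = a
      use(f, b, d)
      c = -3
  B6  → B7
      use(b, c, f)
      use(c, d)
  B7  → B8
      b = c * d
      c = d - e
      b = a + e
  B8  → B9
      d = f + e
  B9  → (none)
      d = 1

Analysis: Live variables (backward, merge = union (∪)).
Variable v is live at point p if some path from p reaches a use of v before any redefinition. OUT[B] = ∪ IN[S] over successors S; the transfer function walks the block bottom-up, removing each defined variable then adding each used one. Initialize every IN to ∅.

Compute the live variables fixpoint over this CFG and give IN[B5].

Converged values:
  B0: | IN={a, b, f} | OUT={a, b, d, e, f}
  B1: | IN={a, b, d, e, f} | OUT={a, b, d, e, f}
  B2: | IN={a, b, d, e, f} | OUT={a, b, d, e, f}
  B3: | IN={a, b, d, e, f} | OUT={a, b, d, e, f}
  B4: | IN={a, d, e, f} | OUT={a, b, d, e, f}
  B5: | IN={a, b, d, e, f} | OUT={a, b, c, d, e, f}
  B6: | IN={a, b, c, d, e, f} | OUT={a, c, d, e, f}
  B7: | IN={a, c, d, e, f} | OUT={e, f}
  B8: | IN={e, f} | OUT={}
  B9: | IN={} | OUT={}

Merge at B5: OUT[B5] = IN[B6] ⊔ IN[B8] = {a, b, c, d, e, f}
Applying B5's transfer function to that OUT value gives IN[B5] (row B5 above).

Answer: {a, b, d, e, f}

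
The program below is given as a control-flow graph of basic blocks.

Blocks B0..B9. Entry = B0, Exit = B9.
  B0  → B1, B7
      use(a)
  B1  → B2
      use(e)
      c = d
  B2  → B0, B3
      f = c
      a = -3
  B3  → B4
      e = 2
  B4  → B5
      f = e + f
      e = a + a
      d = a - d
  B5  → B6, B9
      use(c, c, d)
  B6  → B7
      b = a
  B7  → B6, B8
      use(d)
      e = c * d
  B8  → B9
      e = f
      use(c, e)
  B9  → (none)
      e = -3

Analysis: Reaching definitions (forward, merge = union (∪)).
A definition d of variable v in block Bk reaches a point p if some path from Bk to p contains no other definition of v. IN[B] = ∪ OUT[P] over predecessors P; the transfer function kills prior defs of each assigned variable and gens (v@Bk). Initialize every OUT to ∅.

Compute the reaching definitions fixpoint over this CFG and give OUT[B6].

Per-block solution:
  B0:  IN={a@B2, c@B1, f@B2}  OUT={a@B2, c@B1, f@B2}
  B1:  IN={a@B2, c@B1, f@B2}  OUT={a@B2, c@B1, f@B2}
  B2:  IN={a@B2, c@B1, f@B2}  OUT={a@B2, c@B1, f@B2}
  B3:  IN={a@B2, c@B1, f@B2}  OUT={a@B2, c@B1, e@B3, f@B2}
  B4:  IN={a@B2, c@B1, e@B3, f@B2}  OUT={a@B2, c@B1, d@B4, e@B4, f@B4}
  B5:  IN={a@B2, c@B1, d@B4, e@B4, f@B4}  OUT={a@B2, c@B1, d@B4, e@B4, f@B4}
  B6:  IN={a@B2, b@B6, c@B1, d@B4, e@B4, e@B7, f@B2, f@B4}  OUT={a@B2, b@B6, c@B1, d@B4, e@B4, e@B7, f@B2, f@B4}
  B7:  IN={a@B2, b@B6, c@B1, d@B4, e@B4, e@B7, f@B2, f@B4}  OUT={a@B2, b@B6, c@B1, d@B4, e@B7, f@B2, f@B4}
  B8:  IN={a@B2, b@B6, c@B1, d@B4, e@B7, f@B2, f@B4}  OUT={a@B2, b@B6, c@B1, d@B4, e@B8, f@B2, f@B4}
  B9:  IN={a@B2, b@B6, c@B1, d@B4, e@B4, e@B8, f@B2, f@B4}  OUT={a@B2, b@B6, c@B1, d@B4, e@B9, f@B2, f@B4}

Merge at B6: IN[B6] = OUT[B5] ⊔ OUT[B7] = {a@B2, b@B6, c@B1, d@B4, e@B4, e@B7, f@B2, f@B4}
Applying B6's transfer function to that IN value gives OUT[B6] (row B6 above).

Answer: {a@B2, b@B6, c@B1, d@B4, e@B4, e@B7, f@B2, f@B4}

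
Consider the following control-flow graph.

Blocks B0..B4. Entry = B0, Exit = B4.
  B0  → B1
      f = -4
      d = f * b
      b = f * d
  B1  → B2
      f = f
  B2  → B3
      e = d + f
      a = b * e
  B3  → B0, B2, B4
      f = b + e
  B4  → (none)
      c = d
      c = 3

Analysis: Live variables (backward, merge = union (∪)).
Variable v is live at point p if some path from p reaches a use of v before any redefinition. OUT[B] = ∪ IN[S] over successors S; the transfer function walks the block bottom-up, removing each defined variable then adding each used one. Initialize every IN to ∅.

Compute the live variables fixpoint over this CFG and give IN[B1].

Answer: {b, d, f}

Trace:
Fixpoint table:
  B0:   IN={b}   OUT={b, d, f}
  B1:   IN={b, d, f}   OUT={b, d, f}
  B2:   IN={b, d, f}   OUT={b, d, e}
  B3:   IN={b, d, e}   OUT={b, d, f}
  B4:   IN={d}   OUT={}

Merge at B1: OUT[B1] = IN[B2] = {b, d, f}
Applying B1's transfer function to that OUT value gives IN[B1] (row B1 above).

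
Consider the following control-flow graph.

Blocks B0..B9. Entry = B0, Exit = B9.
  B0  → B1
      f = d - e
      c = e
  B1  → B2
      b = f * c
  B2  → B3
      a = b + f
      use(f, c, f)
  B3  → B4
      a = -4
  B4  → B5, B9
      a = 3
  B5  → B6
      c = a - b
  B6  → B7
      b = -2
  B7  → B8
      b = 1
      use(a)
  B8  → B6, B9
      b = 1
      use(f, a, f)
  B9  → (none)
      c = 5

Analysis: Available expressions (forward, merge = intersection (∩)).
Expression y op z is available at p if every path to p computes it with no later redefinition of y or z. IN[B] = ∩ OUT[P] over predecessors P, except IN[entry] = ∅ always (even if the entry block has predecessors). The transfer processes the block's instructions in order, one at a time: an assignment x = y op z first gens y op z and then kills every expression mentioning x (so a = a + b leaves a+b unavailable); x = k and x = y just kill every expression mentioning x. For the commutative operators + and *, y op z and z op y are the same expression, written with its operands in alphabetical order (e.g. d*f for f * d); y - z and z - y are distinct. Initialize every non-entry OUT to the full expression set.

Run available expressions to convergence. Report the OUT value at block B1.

Answer: {c*f, d-e}

Derivation:
Fixpoint table:
  B0: | IN={} | OUT={d-e}
  B1: | IN={d-e} | OUT={c*f, d-e}
  B2: | IN={c*f, d-e} | OUT={b+f, c*f, d-e}
  B3: | IN={b+f, c*f, d-e} | OUT={b+f, c*f, d-e}
  B4: | IN={b+f, c*f, d-e} | OUT={b+f, c*f, d-e}
  B5: | IN={b+f, c*f, d-e} | OUT={a-b, b+f, d-e}
  B6: | IN={d-e} | OUT={d-e}
  B7: | IN={d-e} | OUT={d-e}
  B8: | IN={d-e} | OUT={d-e}
  B9: | IN={d-e} | OUT={d-e}

Merge at B1: IN[B1] = OUT[B0] = {d-e}
Applying B1's transfer function to that IN value gives OUT[B1] (row B1 above).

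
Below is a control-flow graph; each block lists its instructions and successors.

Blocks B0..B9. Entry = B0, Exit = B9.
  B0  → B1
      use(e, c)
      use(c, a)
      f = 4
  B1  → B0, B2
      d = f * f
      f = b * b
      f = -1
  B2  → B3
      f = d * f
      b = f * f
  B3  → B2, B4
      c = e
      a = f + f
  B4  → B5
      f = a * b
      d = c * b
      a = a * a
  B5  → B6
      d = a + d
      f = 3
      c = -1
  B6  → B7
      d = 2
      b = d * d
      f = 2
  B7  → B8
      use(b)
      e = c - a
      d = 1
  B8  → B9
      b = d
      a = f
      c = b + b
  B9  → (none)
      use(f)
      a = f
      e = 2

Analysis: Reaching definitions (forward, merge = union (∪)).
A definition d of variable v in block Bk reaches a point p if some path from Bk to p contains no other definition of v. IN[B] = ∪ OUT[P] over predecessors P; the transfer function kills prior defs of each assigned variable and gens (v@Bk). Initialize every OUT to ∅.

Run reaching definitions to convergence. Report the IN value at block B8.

Answer: {a@B4, b@B6, c@B5, d@B7, e@B7, f@B6}

Working:
Fixpoint table:
  B0:   IN={d@B1, f@B1}   OUT={d@B1, f@B0}
  B1:   IN={d@B1, f@B0}   OUT={d@B1, f@B1}
  B2:   IN={a@B3, b@B2, c@B3, d@B1, f@B1, f@B2}   OUT={a@B3, b@B2, c@B3, d@B1, f@B2}
  B3:   IN={a@B3, b@B2, c@B3, d@B1, f@B2}   OUT={a@B3, b@B2, c@B3, d@B1, f@B2}
  B4:   IN={a@B3, b@B2, c@B3, d@B1, f@B2}   OUT={a@B4, b@B2, c@B3, d@B4, f@B4}
  B5:   IN={a@B4, b@B2, c@B3, d@B4, f@B4}   OUT={a@B4, b@B2, c@B5, d@B5, f@B5}
  B6:   IN={a@B4, b@B2, c@B5, d@B5, f@B5}   OUT={a@B4, b@B6, c@B5, d@B6, f@B6}
  B7:   IN={a@B4, b@B6, c@B5, d@B6, f@B6}   OUT={a@B4, b@B6, c@B5, d@B7, e@B7, f@B6}
  B8:   IN={a@B4, b@B6, c@B5, d@B7, e@B7, f@B6}   OUT={a@B8, b@B8, c@B8, d@B7, e@B7, f@B6}
  B9:   IN={a@B8, b@B8, c@B8, d@B7, e@B7, f@B6}   OUT={a@B9, b@B8, c@B8, d@B7, e@B9, f@B6}

Merge at B8: IN[B8] = OUT[B7] = {a@B4, b@B6, c@B5, d@B7, e@B7, f@B6}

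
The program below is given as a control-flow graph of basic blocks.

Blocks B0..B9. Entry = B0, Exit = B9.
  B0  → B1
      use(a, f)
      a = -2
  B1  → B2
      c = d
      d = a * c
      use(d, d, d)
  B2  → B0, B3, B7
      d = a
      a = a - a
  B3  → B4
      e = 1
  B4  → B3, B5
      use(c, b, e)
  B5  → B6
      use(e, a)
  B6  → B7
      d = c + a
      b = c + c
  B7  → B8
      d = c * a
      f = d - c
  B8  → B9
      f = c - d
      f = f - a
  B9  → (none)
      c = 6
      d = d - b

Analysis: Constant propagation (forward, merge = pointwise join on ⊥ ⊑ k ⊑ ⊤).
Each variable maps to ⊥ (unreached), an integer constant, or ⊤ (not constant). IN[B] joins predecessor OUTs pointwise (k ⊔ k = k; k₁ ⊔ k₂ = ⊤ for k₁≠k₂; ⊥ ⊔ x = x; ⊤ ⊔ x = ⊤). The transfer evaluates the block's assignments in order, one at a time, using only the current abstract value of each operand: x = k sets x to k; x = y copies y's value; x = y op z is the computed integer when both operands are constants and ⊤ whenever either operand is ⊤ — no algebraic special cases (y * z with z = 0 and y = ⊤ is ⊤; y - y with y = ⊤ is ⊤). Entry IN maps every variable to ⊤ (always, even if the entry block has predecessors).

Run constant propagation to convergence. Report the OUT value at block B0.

Converged values:
  B0:  IN=(all ⊤)  OUT={a:-2; rest ⊤}
  B1:  IN={a:-2; rest ⊤}  OUT={a:-2; rest ⊤}
  B2:  IN={a:-2; rest ⊤}  OUT={a:0, d:-2; rest ⊤}
  B3:  IN={a:0, d:-2; rest ⊤}  OUT={a:0, d:-2, e:1; rest ⊤}
  B4:  IN={a:0, d:-2, e:1; rest ⊤}  OUT={a:0, d:-2, e:1; rest ⊤}
  B5:  IN={a:0, d:-2, e:1; rest ⊤}  OUT={a:0, d:-2, e:1; rest ⊤}
  B6:  IN={a:0, d:-2, e:1; rest ⊤}  OUT={a:0, e:1; rest ⊤}
  B7:  IN={a:0; rest ⊤}  OUT={a:0; rest ⊤}
  B8:  IN={a:0; rest ⊤}  OUT={a:0; rest ⊤}
  B9:  IN={a:0; rest ⊤}  OUT={a:0, c:6; rest ⊤}

Merge at B0 (entry node, so the boundary value (all ⊤) is joined with the incoming edge(s)): IN[B0] = (all ⊤) ⊔ OUT[B2] = {a: ⊤, b: ⊤, c: ⊤, d: ⊤, e: ⊤, f: ⊤}
Applying B0's transfer function to that IN value gives OUT[B0] (row B0 above).

Answer: {a: -2, b: ⊤, c: ⊤, d: ⊤, e: ⊤, f: ⊤}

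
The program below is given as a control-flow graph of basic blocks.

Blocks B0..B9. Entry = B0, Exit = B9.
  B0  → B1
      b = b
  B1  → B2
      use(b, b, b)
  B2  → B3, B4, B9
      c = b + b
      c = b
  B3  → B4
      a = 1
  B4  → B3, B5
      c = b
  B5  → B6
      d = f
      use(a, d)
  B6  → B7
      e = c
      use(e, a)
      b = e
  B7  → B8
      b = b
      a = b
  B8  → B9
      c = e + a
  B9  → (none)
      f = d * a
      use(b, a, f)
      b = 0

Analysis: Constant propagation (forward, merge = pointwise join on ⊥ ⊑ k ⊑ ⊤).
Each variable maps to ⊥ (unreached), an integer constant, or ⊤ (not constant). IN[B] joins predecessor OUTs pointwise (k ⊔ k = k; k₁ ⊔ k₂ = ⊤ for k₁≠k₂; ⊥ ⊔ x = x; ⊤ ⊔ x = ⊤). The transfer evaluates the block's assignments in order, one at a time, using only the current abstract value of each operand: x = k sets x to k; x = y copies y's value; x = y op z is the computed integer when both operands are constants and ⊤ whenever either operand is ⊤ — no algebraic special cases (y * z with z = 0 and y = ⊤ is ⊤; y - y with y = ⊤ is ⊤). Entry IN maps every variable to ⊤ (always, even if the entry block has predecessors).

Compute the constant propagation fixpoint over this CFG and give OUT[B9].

Per-block solution:
  B0: | IN=(all ⊤) | OUT=(all ⊤)
  B1: | IN=(all ⊤) | OUT=(all ⊤)
  B2: | IN=(all ⊤) | OUT=(all ⊤)
  B3: | IN=(all ⊤) | OUT={a:1; rest ⊤}
  B4: | IN=(all ⊤) | OUT=(all ⊤)
  B5: | IN=(all ⊤) | OUT=(all ⊤)
  B6: | IN=(all ⊤) | OUT=(all ⊤)
  B7: | IN=(all ⊤) | OUT=(all ⊤)
  B8: | IN=(all ⊤) | OUT=(all ⊤)
  B9: | IN=(all ⊤) | OUT={b:0; rest ⊤}

Merge at B9: IN[B9] = OUT[B2] ⊔ OUT[B8] = {a: ⊤, b: ⊤, c: ⊤, d: ⊤, e: ⊤, f: ⊤}
Applying B9's transfer function to that IN value gives OUT[B9] (row B9 above).

Answer: {a: ⊤, b: 0, c: ⊤, d: ⊤, e: ⊤, f: ⊤}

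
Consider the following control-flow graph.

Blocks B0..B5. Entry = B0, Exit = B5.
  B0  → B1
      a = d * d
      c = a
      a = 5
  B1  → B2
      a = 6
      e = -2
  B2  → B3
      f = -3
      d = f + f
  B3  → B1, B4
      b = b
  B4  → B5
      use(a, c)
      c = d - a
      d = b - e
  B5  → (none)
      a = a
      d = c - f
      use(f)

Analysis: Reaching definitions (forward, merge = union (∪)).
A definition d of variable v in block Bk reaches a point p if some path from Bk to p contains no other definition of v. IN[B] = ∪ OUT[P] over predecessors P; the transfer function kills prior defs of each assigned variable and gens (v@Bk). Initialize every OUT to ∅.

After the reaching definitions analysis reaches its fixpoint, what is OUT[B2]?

Per-block solution:
  B0:   IN={}   OUT={a@B0, c@B0}
  B1:   IN={a@B0, a@B1, b@B3, c@B0, d@B2, e@B1, f@B2}   OUT={a@B1, b@B3, c@B0, d@B2, e@B1, f@B2}
  B2:   IN={a@B1, b@B3, c@B0, d@B2, e@B1, f@B2}   OUT={a@B1, b@B3, c@B0, d@B2, e@B1, f@B2}
  B3:   IN={a@B1, b@B3, c@B0, d@B2, e@B1, f@B2}   OUT={a@B1, b@B3, c@B0, d@B2, e@B1, f@B2}
  B4:   IN={a@B1, b@B3, c@B0, d@B2, e@B1, f@B2}   OUT={a@B1, b@B3, c@B4, d@B4, e@B1, f@B2}
  B5:   IN={a@B1, b@B3, c@B4, d@B4, e@B1, f@B2}   OUT={a@B5, b@B3, c@B4, d@B5, e@B1, f@B2}

Merge at B2: IN[B2] = OUT[B1] = {a@B1, b@B3, c@B0, d@B2, e@B1, f@B2}
Applying B2's transfer function to that IN value gives OUT[B2] (row B2 above).

Answer: {a@B1, b@B3, c@B0, d@B2, e@B1, f@B2}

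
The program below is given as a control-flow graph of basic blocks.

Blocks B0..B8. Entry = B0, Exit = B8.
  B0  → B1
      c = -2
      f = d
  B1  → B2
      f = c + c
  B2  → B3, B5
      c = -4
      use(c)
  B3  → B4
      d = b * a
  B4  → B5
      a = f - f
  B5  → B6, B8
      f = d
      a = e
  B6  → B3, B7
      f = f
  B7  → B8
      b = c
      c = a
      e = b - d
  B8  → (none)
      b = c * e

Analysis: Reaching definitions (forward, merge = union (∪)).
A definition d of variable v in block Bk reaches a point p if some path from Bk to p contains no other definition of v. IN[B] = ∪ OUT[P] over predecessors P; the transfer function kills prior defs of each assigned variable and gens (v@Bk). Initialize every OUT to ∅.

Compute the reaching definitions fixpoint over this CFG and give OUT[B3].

Converged values:
  B0:   IN={}   OUT={c@B0, f@B0}
  B1:   IN={c@B0, f@B0}   OUT={c@B0, f@B1}
  B2:   IN={c@B0, f@B1}   OUT={c@B2, f@B1}
  B3:   IN={a@B5, c@B2, d@B3, f@B1, f@B6}   OUT={a@B5, c@B2, d@B3, f@B1, f@B6}
  B4:   IN={a@B5, c@B2, d@B3, f@B1, f@B6}   OUT={a@B4, c@B2, d@B3, f@B1, f@B6}
  B5:   IN={a@B4, c@B2, d@B3, f@B1, f@B6}   OUT={a@B5, c@B2, d@B3, f@B5}
  B6:   IN={a@B5, c@B2, d@B3, f@B5}   OUT={a@B5, c@B2, d@B3, f@B6}
  B7:   IN={a@B5, c@B2, d@B3, f@B6}   OUT={a@B5, b@B7, c@B7, d@B3, e@B7, f@B6}
  B8:   IN={a@B5, b@B7, c@B2, c@B7, d@B3, e@B7, f@B5, f@B6}   OUT={a@B5, b@B8, c@B2, c@B7, d@B3, e@B7, f@B5, f@B6}

Merge at B3: IN[B3] = OUT[B2] ⊔ OUT[B6] = {a@B5, c@B2, d@B3, f@B1, f@B6}
Applying B3's transfer function to that IN value gives OUT[B3] (row B3 above).

Answer: {a@B5, c@B2, d@B3, f@B1, f@B6}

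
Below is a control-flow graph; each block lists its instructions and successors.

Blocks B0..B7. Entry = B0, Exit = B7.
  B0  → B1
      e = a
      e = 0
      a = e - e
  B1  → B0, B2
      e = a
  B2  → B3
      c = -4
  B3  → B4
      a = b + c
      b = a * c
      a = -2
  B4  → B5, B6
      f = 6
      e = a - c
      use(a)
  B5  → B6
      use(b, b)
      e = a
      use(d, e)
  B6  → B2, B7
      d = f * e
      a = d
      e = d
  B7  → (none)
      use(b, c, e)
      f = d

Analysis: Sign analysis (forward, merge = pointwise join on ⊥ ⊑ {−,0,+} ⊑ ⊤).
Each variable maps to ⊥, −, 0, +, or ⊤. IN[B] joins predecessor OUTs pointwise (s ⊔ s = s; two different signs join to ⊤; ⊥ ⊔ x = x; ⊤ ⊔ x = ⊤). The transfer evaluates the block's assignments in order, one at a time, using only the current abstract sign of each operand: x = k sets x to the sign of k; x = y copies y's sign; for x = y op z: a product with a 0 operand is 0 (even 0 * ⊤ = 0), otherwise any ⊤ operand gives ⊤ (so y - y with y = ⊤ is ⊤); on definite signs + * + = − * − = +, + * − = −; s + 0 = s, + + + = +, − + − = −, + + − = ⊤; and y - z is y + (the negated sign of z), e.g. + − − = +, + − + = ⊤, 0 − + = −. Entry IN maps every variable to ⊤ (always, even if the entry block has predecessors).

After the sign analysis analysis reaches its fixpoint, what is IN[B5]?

Answer: {a: -, b: ⊤, c: -, d: ⊤, e: ⊤, f: +}

Derivation:
Converged values:
  B0:  IN=(all ⊤)  OUT={a:0, e:0; rest ⊤}
  B1:  IN={a:0, e:0; rest ⊤}  OUT={a:0, e:0; rest ⊤}
  B2:  IN=(all ⊤)  OUT={c:-; rest ⊤}
  B3:  IN={c:-; rest ⊤}  OUT={a:-, c:-; rest ⊤}
  B4:  IN={a:-, c:-; rest ⊤}  OUT={a:-, c:-, f:+; rest ⊤}
  B5:  IN={a:-, c:-, f:+; rest ⊤}  OUT={a:-, c:-, e:-, f:+; rest ⊤}
  B6:  IN={a:-, c:-, f:+; rest ⊤}  OUT={c:-, f:+; rest ⊤}
  B7:  IN={c:-, f:+; rest ⊤}  OUT={c:-; rest ⊤}

Merge at B5: IN[B5] = OUT[B4] = {a: -, b: ⊤, c: -, d: ⊤, e: ⊤, f: +}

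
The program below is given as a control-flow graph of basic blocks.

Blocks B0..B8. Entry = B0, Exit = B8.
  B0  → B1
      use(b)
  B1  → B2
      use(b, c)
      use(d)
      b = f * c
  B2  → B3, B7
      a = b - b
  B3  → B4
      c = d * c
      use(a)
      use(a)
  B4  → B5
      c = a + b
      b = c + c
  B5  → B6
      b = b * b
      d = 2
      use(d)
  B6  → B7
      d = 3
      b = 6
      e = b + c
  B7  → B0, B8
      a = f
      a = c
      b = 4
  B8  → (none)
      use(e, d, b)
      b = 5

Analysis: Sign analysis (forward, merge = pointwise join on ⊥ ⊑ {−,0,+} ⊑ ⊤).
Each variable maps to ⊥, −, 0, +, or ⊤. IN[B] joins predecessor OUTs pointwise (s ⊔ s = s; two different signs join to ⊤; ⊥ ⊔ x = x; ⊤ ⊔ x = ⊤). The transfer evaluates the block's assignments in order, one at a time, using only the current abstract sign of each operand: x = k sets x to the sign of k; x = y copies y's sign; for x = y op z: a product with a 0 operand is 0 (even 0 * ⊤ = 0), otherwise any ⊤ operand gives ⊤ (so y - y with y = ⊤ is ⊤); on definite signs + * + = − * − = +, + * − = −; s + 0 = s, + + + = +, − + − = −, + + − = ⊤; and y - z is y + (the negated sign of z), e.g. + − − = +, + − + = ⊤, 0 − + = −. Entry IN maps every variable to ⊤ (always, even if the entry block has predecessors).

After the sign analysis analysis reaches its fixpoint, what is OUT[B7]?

Answer: {a: ⊤, b: +, c: ⊤, d: ⊤, e: ⊤, f: ⊤}

Trace:
Converged values:
  B0: | IN=(all ⊤) | OUT=(all ⊤)
  B1: | IN=(all ⊤) | OUT=(all ⊤)
  B2: | IN=(all ⊤) | OUT=(all ⊤)
  B3: | IN=(all ⊤) | OUT=(all ⊤)
  B4: | IN=(all ⊤) | OUT=(all ⊤)
  B5: | IN=(all ⊤) | OUT={d:+; rest ⊤}
  B6: | IN={d:+; rest ⊤} | OUT={b:+, d:+; rest ⊤}
  B7: | IN=(all ⊤) | OUT={b:+; rest ⊤}
  B8: | IN={b:+; rest ⊤} | OUT={b:+; rest ⊤}

Merge at B7: IN[B7] = OUT[B2] ⊔ OUT[B6] = {a: ⊤, b: ⊤, c: ⊤, d: ⊤, e: ⊤, f: ⊤}
Applying B7's transfer function to that IN value gives OUT[B7] (row B7 above).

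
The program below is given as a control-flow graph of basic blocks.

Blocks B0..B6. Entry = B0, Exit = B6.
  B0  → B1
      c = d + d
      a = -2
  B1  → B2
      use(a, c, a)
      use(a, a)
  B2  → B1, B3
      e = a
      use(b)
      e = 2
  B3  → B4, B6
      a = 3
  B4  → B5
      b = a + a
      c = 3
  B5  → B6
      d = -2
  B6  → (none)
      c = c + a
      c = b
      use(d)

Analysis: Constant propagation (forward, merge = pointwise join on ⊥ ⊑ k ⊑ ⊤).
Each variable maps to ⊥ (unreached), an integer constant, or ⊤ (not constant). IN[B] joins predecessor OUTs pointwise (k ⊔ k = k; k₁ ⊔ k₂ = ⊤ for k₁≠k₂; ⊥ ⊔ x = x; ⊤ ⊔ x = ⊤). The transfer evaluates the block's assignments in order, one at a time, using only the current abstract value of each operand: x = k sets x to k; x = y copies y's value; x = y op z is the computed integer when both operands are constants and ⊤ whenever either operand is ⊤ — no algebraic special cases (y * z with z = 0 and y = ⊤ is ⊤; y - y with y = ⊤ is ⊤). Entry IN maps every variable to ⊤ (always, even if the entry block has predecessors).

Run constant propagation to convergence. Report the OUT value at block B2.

Answer: {a: -2, b: ⊤, c: ⊤, d: ⊤, e: 2, f: ⊤}

Derivation:
Fixpoint table:
  B0:  IN=(all ⊤)  OUT={a:-2; rest ⊤}
  B1:  IN={a:-2; rest ⊤}  OUT={a:-2; rest ⊤}
  B2:  IN={a:-2; rest ⊤}  OUT={a:-2, e:2; rest ⊤}
  B3:  IN={a:-2, e:2; rest ⊤}  OUT={a:3, e:2; rest ⊤}
  B4:  IN={a:3, e:2; rest ⊤}  OUT={a:3, b:6, c:3, e:2; rest ⊤}
  B5:  IN={a:3, b:6, c:3, e:2; rest ⊤}  OUT={a:3, b:6, c:3, d:-2, e:2; rest ⊤}
  B6:  IN={a:3, e:2; rest ⊤}  OUT={a:3, e:2; rest ⊤}

Merge at B2: IN[B2] = OUT[B1] = {a: -2, b: ⊤, c: ⊤, d: ⊤, e: ⊤, f: ⊤}
Applying B2's transfer function to that IN value gives OUT[B2] (row B2 above).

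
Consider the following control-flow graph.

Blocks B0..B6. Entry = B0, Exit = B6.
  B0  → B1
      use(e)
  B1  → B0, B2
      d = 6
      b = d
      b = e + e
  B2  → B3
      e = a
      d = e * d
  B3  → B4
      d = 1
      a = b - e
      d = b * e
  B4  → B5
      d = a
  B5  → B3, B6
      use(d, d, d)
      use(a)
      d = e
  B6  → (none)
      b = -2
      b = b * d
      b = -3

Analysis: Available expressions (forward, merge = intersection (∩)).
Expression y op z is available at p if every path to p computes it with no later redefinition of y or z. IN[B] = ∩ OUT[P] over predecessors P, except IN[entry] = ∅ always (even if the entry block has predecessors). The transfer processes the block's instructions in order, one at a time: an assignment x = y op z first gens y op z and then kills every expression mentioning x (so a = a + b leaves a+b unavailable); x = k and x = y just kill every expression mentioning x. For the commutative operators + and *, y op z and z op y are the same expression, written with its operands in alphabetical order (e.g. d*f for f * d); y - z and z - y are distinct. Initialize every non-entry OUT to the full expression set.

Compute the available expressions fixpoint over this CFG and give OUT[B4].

Converged values:
  B0: | IN={} | OUT={}
  B1: | IN={} | OUT={e+e}
  B2: | IN={e+e} | OUT={}
  B3: | IN={} | OUT={b*e, b-e}
  B4: | IN={b*e, b-e} | OUT={b*e, b-e}
  B5: | IN={b*e, b-e} | OUT={b*e, b-e}
  B6: | IN={b*e, b-e} | OUT={}

Merge at B4: IN[B4] = OUT[B3] = {b*e, b-e}
Applying B4's transfer function to that IN value gives OUT[B4] (row B4 above).

Answer: {b*e, b-e}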